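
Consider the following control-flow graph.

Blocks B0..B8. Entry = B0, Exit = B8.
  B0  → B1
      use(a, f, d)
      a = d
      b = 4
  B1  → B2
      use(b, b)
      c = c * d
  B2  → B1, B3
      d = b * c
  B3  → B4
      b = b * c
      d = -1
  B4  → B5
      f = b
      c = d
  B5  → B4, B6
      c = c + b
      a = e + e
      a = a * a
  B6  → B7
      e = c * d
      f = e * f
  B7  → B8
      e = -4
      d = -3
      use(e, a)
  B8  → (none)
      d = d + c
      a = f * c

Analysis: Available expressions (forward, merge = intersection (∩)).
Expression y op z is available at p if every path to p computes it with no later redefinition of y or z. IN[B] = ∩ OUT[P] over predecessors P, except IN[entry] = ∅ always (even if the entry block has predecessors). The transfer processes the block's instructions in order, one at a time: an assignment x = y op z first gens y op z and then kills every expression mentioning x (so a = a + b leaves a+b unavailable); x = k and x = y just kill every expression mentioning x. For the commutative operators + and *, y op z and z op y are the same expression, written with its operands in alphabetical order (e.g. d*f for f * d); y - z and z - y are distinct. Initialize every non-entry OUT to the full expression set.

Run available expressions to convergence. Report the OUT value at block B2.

Per-block solution:
  B0: | IN={} | OUT={}
  B1: | IN={} | OUT={}
  B2: | IN={} | OUT={b*c}
  B3: | IN={b*c} | OUT={}
  B4: | IN={} | OUT={}
  B5: | IN={} | OUT={e+e}
  B6: | IN={e+e} | OUT={c*d}
  B7: | IN={c*d} | OUT={}
  B8: | IN={} | OUT={c*f}

Merge at B2: IN[B2] = OUT[B1] = {}
Applying B2's transfer function to that IN value gives OUT[B2] (row B2 above).

Answer: {b*c}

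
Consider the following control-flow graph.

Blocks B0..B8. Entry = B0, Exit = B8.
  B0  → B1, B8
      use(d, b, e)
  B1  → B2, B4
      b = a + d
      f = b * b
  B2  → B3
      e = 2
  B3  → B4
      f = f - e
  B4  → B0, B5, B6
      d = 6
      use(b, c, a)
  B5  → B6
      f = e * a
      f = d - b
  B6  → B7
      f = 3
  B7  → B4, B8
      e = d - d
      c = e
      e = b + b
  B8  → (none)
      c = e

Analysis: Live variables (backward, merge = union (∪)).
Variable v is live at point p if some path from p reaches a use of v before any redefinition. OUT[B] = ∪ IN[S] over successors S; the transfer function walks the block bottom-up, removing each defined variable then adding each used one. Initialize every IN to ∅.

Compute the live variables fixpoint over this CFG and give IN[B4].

Answer: {a, b, c, e}

Derivation:
Converged values:
  B0: | IN={a, b, c, d, e} | OUT={a, c, d, e}
  B1: | IN={a, c, d, e} | OUT={a, b, c, e, f}
  B2: | IN={a, b, c, f} | OUT={a, b, c, e, f}
  B3: | IN={a, b, c, e, f} | OUT={a, b, c, e}
  B4: | IN={a, b, c, e} | OUT={a, b, c, d, e}
  B5: | IN={a, b, d, e} | OUT={a, b, d}
  B6: | IN={a, b, d} | OUT={a, b, d}
  B7: | IN={a, b, d} | OUT={a, b, c, e}
  B8: | IN={e} | OUT={}

Merge at B4: OUT[B4] = IN[B0] ⊔ IN[B5] ⊔ IN[B6] = {a, b, c, d, e}
Applying B4's transfer function to that OUT value gives IN[B4] (row B4 above).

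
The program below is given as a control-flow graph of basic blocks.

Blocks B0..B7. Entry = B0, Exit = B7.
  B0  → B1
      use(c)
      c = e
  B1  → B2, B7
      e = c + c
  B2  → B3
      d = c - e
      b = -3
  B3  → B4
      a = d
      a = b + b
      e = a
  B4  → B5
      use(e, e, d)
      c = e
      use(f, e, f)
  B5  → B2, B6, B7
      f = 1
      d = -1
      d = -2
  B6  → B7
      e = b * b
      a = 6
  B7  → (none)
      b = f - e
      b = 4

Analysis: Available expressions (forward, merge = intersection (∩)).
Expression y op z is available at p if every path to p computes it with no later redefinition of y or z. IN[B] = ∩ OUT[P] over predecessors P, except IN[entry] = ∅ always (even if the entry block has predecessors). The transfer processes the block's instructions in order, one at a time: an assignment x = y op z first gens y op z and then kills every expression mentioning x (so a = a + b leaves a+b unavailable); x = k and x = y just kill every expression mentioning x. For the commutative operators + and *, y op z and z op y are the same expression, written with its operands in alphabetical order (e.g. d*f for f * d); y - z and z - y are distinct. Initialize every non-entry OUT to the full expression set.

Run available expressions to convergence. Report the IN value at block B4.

Fixpoint table:
  B0: | IN={} | OUT={}
  B1: | IN={} | OUT={c+c}
  B2: | IN={} | OUT={c-e}
  B3: | IN={c-e} | OUT={b+b}
  B4: | IN={b+b} | OUT={b+b}
  B5: | IN={b+b} | OUT={b+b}
  B6: | IN={b+b} | OUT={b*b, b+b}
  B7: | IN={} | OUT={f-e}

Merge at B4: IN[B4] = OUT[B3] = {b+b}

Answer: {b+b}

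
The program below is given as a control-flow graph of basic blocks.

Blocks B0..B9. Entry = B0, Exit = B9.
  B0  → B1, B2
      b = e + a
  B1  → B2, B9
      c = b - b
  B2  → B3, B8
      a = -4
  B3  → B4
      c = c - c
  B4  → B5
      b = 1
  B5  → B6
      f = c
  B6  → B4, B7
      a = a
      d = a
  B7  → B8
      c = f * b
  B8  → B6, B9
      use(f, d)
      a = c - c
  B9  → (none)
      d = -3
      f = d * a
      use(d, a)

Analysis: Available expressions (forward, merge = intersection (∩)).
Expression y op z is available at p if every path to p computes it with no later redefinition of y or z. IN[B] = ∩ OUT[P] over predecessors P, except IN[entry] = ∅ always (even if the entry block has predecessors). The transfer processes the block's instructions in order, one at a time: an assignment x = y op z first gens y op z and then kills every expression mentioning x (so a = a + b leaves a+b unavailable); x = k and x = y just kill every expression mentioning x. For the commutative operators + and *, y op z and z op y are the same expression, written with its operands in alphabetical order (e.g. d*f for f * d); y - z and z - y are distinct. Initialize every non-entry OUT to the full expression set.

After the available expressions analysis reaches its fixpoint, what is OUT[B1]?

Fixpoint table:
  B0: | IN={} | OUT={a+e}
  B1: | IN={a+e} | OUT={a+e, b-b}
  B2: | IN={a+e} | OUT={}
  B3: | IN={} | OUT={}
  B4: | IN={} | OUT={}
  B5: | IN={} | OUT={}
  B6: | IN={} | OUT={}
  B7: | IN={} | OUT={b*f}
  B8: | IN={} | OUT={c-c}
  B9: | IN={} | OUT={a*d}

Merge at B1: IN[B1] = OUT[B0] = {a+e}
Applying B1's transfer function to that IN value gives OUT[B1] (row B1 above).

Answer: {a+e, b-b}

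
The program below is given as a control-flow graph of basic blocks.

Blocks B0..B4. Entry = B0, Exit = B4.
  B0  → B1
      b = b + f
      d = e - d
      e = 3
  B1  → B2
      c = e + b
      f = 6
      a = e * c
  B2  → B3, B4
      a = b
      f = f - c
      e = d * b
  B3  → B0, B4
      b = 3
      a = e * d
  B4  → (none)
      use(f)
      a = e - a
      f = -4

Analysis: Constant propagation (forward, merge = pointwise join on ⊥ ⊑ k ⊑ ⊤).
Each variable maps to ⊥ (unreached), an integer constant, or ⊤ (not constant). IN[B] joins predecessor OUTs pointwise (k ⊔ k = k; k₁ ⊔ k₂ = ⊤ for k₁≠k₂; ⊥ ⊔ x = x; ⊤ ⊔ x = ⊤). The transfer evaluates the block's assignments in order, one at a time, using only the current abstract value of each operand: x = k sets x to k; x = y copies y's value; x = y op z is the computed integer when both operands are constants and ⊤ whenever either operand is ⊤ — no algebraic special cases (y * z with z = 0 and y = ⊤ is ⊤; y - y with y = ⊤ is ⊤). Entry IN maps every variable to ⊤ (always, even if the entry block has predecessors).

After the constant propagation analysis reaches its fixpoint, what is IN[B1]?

Fixpoint table:
  B0: | IN=(all ⊤) | OUT={e:3; rest ⊤}
  B1: | IN={e:3; rest ⊤} | OUT={e:3, f:6; rest ⊤}
  B2: | IN={e:3, f:6; rest ⊤} | OUT=(all ⊤)
  B3: | IN=(all ⊤) | OUT={b:3; rest ⊤}
  B4: | IN=(all ⊤) | OUT={f:-4; rest ⊤}

Merge at B1: IN[B1] = OUT[B0] = {a: ⊤, b: ⊤, c: ⊤, d: ⊤, e: 3, f: ⊤}

Answer: {a: ⊤, b: ⊤, c: ⊤, d: ⊤, e: 3, f: ⊤}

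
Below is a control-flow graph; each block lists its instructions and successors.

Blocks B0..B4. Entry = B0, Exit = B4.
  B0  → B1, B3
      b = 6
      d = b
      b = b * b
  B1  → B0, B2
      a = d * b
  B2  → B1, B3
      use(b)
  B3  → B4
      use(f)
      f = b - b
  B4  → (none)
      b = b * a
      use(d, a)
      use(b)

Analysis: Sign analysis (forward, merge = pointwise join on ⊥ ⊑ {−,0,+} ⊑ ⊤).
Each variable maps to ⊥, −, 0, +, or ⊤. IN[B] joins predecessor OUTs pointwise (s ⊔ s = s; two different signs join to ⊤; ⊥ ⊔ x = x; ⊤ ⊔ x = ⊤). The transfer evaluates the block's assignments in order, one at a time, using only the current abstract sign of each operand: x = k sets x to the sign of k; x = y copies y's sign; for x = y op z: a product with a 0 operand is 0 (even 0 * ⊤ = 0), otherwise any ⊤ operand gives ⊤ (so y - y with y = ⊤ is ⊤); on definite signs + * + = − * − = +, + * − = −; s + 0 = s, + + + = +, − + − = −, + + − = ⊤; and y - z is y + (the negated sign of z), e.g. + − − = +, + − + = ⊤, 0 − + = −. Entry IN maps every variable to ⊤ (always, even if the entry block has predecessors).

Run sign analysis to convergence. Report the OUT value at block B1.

Per-block solution:
  B0: | IN=(all ⊤) | OUT={b:+, d:+; rest ⊤}
  B1: | IN={b:+, d:+; rest ⊤} | OUT={a:+, b:+, d:+; rest ⊤}
  B2: | IN={a:+, b:+, d:+; rest ⊤} | OUT={a:+, b:+, d:+; rest ⊤}
  B3: | IN={b:+, d:+; rest ⊤} | OUT={b:+, d:+; rest ⊤}
  B4: | IN={b:+, d:+; rest ⊤} | OUT={d:+; rest ⊤}

Merge at B1: IN[B1] = OUT[B0] ⊔ OUT[B2] = {a: ⊤, b: +, c: ⊤, d: +, e: ⊤, f: ⊤}
Applying B1's transfer function to that IN value gives OUT[B1] (row B1 above).

Answer: {a: +, b: +, c: ⊤, d: +, e: ⊤, f: ⊤}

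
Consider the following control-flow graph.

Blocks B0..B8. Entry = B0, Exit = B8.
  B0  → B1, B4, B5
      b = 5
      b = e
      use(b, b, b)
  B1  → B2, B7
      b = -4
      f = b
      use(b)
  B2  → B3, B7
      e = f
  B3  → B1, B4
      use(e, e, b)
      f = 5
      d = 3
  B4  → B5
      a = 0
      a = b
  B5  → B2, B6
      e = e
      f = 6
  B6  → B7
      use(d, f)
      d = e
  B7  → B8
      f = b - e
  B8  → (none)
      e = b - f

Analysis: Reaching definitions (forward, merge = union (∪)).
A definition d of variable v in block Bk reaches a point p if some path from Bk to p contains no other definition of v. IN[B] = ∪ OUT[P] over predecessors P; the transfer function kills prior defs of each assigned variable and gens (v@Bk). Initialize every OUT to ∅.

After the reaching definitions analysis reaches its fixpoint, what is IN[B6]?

Per-block solution:
  B0:   IN={}   OUT={b@B0}
  B1:   IN={a@B4, b@B0, b@B1, d@B3, e@B2, f@B3}   OUT={a@B4, b@B1, d@B3, e@B2, f@B1}
  B2:   IN={a@B4, b@B0, b@B1, d@B3, e@B2, e@B5, f@B1, f@B5}   OUT={a@B4, b@B0, b@B1, d@B3, e@B2, f@B1, f@B5}
  B3:   IN={a@B4, b@B0, b@B1, d@B3, e@B2, f@B1, f@B5}   OUT={a@B4, b@B0, b@B1, d@B3, e@B2, f@B3}
  B4:   IN={a@B4, b@B0, b@B1, d@B3, e@B2, f@B3}   OUT={a@B4, b@B0, b@B1, d@B3, e@B2, f@B3}
  B5:   IN={a@B4, b@B0, b@B1, d@B3, e@B2, f@B3}   OUT={a@B4, b@B0, b@B1, d@B3, e@B5, f@B5}
  B6:   IN={a@B4, b@B0, b@B1, d@B3, e@B5, f@B5}   OUT={a@B4, b@B0, b@B1, d@B6, e@B5, f@B5}
  B7:   IN={a@B4, b@B0, b@B1, d@B3, d@B6, e@B2, e@B5, f@B1, f@B5}   OUT={a@B4, b@B0, b@B1, d@B3, d@B6, e@B2, e@B5, f@B7}
  B8:   IN={a@B4, b@B0, b@B1, d@B3, d@B6, e@B2, e@B5, f@B7}   OUT={a@B4, b@B0, b@B1, d@B3, d@B6, e@B8, f@B7}

Merge at B6: IN[B6] = OUT[B5] = {a@B4, b@B0, b@B1, d@B3, e@B5, f@B5}

Answer: {a@B4, b@B0, b@B1, d@B3, e@B5, f@B5}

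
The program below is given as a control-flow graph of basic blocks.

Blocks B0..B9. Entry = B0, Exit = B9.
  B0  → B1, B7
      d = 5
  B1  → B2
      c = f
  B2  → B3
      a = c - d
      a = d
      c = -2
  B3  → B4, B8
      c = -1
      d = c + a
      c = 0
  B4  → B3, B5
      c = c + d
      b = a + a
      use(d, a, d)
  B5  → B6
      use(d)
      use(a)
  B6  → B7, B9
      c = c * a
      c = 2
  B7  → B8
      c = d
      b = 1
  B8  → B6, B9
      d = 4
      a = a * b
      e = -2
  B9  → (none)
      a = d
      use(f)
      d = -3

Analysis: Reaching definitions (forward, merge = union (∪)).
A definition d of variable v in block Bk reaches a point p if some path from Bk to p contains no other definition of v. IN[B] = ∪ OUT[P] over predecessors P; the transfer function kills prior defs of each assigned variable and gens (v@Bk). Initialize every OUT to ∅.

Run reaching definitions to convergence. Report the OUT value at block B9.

Per-block solution:
  B0:  IN={}  OUT={d@B0}
  B1:  IN={d@B0}  OUT={c@B1, d@B0}
  B2:  IN={c@B1, d@B0}  OUT={a@B2, c@B2, d@B0}
  B3:  IN={a@B2, b@B4, c@B2, c@B4, d@B0, d@B3}  OUT={a@B2, b@B4, c@B3, d@B3}
  B4:  IN={a@B2, b@B4, c@B3, d@B3}  OUT={a@B2, b@B4, c@B4, d@B3}
  B5:  IN={a@B2, b@B4, c@B4, d@B3}  OUT={a@B2, b@B4, c@B4, d@B3}
  B6:  IN={a@B2, a@B8, b@B4, b@B7, c@B3, c@B4, c@B7, d@B3, d@B8, e@B8}  OUT={a@B2, a@B8, b@B4, b@B7, c@B6, d@B3, d@B8, e@B8}
  B7:  IN={a@B2, a@B8, b@B4, b@B7, c@B6, d@B0, d@B3, d@B8, e@B8}  OUT={a@B2, a@B8, b@B7, c@B7, d@B0, d@B3, d@B8, e@B8}
  B8:  IN={a@B2, a@B8, b@B4, b@B7, c@B3, c@B7, d@B0, d@B3, d@B8, e@B8}  OUT={a@B8, b@B4, b@B7, c@B3, c@B7, d@B8, e@B8}
  B9:  IN={a@B2, a@B8, b@B4, b@B7, c@B3, c@B6, c@B7, d@B3, d@B8, e@B8}  OUT={a@B9, b@B4, b@B7, c@B3, c@B6, c@B7, d@B9, e@B8}

Merge at B9: IN[B9] = OUT[B6] ⊔ OUT[B8] = {a@B2, a@B8, b@B4, b@B7, c@B3, c@B6, c@B7, d@B3, d@B8, e@B8}
Applying B9's transfer function to that IN value gives OUT[B9] (row B9 above).

Answer: {a@B9, b@B4, b@B7, c@B3, c@B6, c@B7, d@B9, e@B8}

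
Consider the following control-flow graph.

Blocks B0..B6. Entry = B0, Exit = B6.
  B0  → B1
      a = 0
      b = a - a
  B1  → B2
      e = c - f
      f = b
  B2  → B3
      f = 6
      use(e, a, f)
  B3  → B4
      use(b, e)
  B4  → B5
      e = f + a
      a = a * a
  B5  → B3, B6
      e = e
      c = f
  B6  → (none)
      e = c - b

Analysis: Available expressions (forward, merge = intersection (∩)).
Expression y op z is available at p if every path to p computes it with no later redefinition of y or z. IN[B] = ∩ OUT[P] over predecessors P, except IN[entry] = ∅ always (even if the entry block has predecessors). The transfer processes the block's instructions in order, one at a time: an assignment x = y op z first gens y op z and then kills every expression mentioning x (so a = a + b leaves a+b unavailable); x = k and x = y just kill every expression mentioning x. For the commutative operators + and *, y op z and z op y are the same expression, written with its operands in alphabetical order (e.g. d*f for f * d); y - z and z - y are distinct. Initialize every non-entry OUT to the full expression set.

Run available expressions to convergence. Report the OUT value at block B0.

Fixpoint table:
  B0:  IN={}  OUT={a-a}
  B1:  IN={a-a}  OUT={a-a}
  B2:  IN={a-a}  OUT={a-a}
  B3:  IN={}  OUT={}
  B4:  IN={}  OUT={}
  B5:  IN={}  OUT={}
  B6:  IN={}  OUT={c-b}

B0 is the boundary node: IN[B0] = {}
Applying B0's transfer function to that IN value gives OUT[B0] (row B0 above).

Answer: {a-a}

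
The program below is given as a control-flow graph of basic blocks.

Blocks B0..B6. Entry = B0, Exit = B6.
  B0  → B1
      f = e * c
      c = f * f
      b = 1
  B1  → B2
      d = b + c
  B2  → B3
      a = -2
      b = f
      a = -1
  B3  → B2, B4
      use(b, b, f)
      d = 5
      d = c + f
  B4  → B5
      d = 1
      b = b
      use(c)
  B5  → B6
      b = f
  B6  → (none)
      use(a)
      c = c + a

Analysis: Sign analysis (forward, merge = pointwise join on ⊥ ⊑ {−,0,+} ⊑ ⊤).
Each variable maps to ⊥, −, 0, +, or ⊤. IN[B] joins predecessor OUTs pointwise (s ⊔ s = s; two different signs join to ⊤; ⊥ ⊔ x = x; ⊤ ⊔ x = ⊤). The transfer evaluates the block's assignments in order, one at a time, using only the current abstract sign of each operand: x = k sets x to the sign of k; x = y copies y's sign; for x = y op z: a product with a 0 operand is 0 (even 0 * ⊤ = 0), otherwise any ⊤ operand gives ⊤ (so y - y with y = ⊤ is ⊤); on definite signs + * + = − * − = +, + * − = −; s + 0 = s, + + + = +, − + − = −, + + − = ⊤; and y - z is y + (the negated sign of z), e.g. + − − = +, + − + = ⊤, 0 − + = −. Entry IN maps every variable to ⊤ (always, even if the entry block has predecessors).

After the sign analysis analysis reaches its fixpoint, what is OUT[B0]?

Answer: {a: ⊤, b: +, c: ⊤, d: ⊤, e: ⊤, f: ⊤}

Working:
Converged values:
  B0:   IN=(all ⊤)   OUT={b:+; rest ⊤}
  B1:   IN={b:+; rest ⊤}   OUT={b:+; rest ⊤}
  B2:   IN=(all ⊤)   OUT={a:-; rest ⊤}
  B3:   IN={a:-; rest ⊤}   OUT={a:-; rest ⊤}
  B4:   IN={a:-; rest ⊤}   OUT={a:-, d:+; rest ⊤}
  B5:   IN={a:-, d:+; rest ⊤}   OUT={a:-, d:+; rest ⊤}
  B6:   IN={a:-, d:+; rest ⊤}   OUT={a:-, d:+; rest ⊤}

B0 is the boundary node: IN[B0] = {a: ⊤, b: ⊤, c: ⊤, d: ⊤, e: ⊤, f: ⊤}
Applying B0's transfer function to that IN value gives OUT[B0] (row B0 above).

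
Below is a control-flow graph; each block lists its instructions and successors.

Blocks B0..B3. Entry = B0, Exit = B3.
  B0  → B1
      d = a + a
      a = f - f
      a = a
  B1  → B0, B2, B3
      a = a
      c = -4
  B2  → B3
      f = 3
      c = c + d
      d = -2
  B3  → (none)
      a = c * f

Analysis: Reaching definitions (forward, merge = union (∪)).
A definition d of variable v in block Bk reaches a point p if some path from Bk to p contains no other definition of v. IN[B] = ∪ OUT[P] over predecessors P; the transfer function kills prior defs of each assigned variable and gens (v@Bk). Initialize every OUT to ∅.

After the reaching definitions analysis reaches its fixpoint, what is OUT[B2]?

Answer: {a@B1, c@B2, d@B2, f@B2}

Working:
Converged values:
  B0: | IN={a@B1, c@B1, d@B0} | OUT={a@B0, c@B1, d@B0}
  B1: | IN={a@B0, c@B1, d@B0} | OUT={a@B1, c@B1, d@B0}
  B2: | IN={a@B1, c@B1, d@B0} | OUT={a@B1, c@B2, d@B2, f@B2}
  B3: | IN={a@B1, c@B1, c@B2, d@B0, d@B2, f@B2} | OUT={a@B3, c@B1, c@B2, d@B0, d@B2, f@B2}

Merge at B2: IN[B2] = OUT[B1] = {a@B1, c@B1, d@B0}
Applying B2's transfer function to that IN value gives OUT[B2] (row B2 above).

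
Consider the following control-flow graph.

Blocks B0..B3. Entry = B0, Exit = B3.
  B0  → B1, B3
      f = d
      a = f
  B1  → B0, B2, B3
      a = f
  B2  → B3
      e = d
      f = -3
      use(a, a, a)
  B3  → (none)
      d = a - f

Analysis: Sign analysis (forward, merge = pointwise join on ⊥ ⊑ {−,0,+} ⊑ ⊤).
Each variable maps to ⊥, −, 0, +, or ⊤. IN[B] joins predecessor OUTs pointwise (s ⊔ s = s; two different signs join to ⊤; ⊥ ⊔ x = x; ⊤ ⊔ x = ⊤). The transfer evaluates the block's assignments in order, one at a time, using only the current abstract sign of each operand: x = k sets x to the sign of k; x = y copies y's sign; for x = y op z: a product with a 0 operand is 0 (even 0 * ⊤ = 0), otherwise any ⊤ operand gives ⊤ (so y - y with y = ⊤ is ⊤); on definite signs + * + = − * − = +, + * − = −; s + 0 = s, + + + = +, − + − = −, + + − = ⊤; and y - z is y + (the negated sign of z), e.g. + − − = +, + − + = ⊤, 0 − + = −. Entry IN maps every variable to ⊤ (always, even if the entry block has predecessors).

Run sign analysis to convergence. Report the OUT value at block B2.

Answer: {a: ⊤, b: ⊤, c: ⊤, d: ⊤, e: ⊤, f: -}

Working:
Per-block solution:
  B0:   IN=(all ⊤)   OUT=(all ⊤)
  B1:   IN=(all ⊤)   OUT=(all ⊤)
  B2:   IN=(all ⊤)   OUT={f:-; rest ⊤}
  B3:   IN=(all ⊤)   OUT=(all ⊤)

Merge at B2: IN[B2] = OUT[B1] = {a: ⊤, b: ⊤, c: ⊤, d: ⊤, e: ⊤, f: ⊤}
Applying B2's transfer function to that IN value gives OUT[B2] (row B2 above).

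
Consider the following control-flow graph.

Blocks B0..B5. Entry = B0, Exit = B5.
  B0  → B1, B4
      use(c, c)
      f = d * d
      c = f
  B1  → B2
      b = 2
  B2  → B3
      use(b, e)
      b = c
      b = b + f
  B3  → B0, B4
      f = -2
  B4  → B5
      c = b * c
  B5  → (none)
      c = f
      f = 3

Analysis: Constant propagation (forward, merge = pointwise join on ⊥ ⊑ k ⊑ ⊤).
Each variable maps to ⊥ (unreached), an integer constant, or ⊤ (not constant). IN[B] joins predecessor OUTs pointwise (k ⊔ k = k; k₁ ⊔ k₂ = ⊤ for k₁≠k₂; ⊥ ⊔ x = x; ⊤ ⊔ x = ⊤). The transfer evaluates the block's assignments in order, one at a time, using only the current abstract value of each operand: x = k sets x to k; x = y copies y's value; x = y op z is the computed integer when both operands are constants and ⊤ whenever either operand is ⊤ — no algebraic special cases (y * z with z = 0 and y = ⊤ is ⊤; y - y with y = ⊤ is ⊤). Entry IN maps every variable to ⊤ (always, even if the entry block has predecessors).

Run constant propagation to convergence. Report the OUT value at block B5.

Per-block solution:
  B0:   IN=(all ⊤)   OUT=(all ⊤)
  B1:   IN=(all ⊤)   OUT={b:2; rest ⊤}
  B2:   IN={b:2; rest ⊤}   OUT=(all ⊤)
  B3:   IN=(all ⊤)   OUT={f:-2; rest ⊤}
  B4:   IN=(all ⊤)   OUT=(all ⊤)
  B5:   IN=(all ⊤)   OUT={f:3; rest ⊤}

Merge at B5: IN[B5] = OUT[B4] = {a: ⊤, b: ⊤, c: ⊤, d: ⊤, e: ⊤, f: ⊤}
Applying B5's transfer function to that IN value gives OUT[B5] (row B5 above).

Answer: {a: ⊤, b: ⊤, c: ⊤, d: ⊤, e: ⊤, f: 3}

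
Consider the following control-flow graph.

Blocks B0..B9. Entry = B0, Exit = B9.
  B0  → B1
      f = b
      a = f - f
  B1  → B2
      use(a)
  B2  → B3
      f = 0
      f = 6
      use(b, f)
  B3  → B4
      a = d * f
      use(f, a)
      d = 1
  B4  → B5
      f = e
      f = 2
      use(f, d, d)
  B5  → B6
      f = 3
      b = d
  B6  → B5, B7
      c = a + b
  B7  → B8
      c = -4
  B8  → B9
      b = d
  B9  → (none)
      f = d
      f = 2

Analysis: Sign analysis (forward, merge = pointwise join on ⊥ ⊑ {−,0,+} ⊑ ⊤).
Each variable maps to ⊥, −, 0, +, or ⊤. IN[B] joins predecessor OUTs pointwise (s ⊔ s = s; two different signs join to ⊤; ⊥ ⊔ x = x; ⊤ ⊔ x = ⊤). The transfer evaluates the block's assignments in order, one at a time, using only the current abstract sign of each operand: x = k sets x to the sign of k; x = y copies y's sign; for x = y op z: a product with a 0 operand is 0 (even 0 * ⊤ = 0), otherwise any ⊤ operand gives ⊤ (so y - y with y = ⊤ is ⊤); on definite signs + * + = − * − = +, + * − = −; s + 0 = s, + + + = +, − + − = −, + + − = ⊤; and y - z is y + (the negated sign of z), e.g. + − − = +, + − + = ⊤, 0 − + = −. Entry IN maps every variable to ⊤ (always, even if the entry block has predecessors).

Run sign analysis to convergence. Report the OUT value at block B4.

Answer: {a: ⊤, b: ⊤, c: ⊤, d: +, e: ⊤, f: +}

Trace:
Fixpoint table:
  B0:   IN=(all ⊤)   OUT=(all ⊤)
  B1:   IN=(all ⊤)   OUT=(all ⊤)
  B2:   IN=(all ⊤)   OUT={f:+; rest ⊤}
  B3:   IN={f:+; rest ⊤}   OUT={d:+, f:+; rest ⊤}
  B4:   IN={d:+, f:+; rest ⊤}   OUT={d:+, f:+; rest ⊤}
  B5:   IN={d:+, f:+; rest ⊤}   OUT={b:+, d:+, f:+; rest ⊤}
  B6:   IN={b:+, d:+, f:+; rest ⊤}   OUT={b:+, d:+, f:+; rest ⊤}
  B7:   IN={b:+, d:+, f:+; rest ⊤}   OUT={b:+, c:-, d:+, f:+; rest ⊤}
  B8:   IN={b:+, c:-, d:+, f:+; rest ⊤}   OUT={b:+, c:-, d:+, f:+; rest ⊤}
  B9:   IN={b:+, c:-, d:+, f:+; rest ⊤}   OUT={b:+, c:-, d:+, f:+; rest ⊤}

Merge at B4: IN[B4] = OUT[B3] = {a: ⊤, b: ⊤, c: ⊤, d: +, e: ⊤, f: +}
Applying B4's transfer function to that IN value gives OUT[B4] (row B4 above).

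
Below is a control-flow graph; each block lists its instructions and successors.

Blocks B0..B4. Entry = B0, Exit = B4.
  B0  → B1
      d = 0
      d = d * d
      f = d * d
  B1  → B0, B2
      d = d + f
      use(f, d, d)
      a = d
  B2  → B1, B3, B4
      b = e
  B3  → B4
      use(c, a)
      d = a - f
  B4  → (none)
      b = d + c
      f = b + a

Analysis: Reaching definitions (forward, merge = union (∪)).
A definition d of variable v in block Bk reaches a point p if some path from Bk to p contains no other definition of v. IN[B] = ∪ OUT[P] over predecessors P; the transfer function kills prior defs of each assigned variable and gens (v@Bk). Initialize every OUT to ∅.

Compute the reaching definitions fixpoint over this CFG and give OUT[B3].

Per-block solution:
  B0:  IN={a@B1, b@B2, d@B1, f@B0}  OUT={a@B1, b@B2, d@B0, f@B0}
  B1:  IN={a@B1, b@B2, d@B0, d@B1, f@B0}  OUT={a@B1, b@B2, d@B1, f@B0}
  B2:  IN={a@B1, b@B2, d@B1, f@B0}  OUT={a@B1, b@B2, d@B1, f@B0}
  B3:  IN={a@B1, b@B2, d@B1, f@B0}  OUT={a@B1, b@B2, d@B3, f@B0}
  B4:  IN={a@B1, b@B2, d@B1, d@B3, f@B0}  OUT={a@B1, b@B4, d@B1, d@B3, f@B4}

Merge at B3: IN[B3] = OUT[B2] = {a@B1, b@B2, d@B1, f@B0}
Applying B3's transfer function to that IN value gives OUT[B3] (row B3 above).

Answer: {a@B1, b@B2, d@B3, f@B0}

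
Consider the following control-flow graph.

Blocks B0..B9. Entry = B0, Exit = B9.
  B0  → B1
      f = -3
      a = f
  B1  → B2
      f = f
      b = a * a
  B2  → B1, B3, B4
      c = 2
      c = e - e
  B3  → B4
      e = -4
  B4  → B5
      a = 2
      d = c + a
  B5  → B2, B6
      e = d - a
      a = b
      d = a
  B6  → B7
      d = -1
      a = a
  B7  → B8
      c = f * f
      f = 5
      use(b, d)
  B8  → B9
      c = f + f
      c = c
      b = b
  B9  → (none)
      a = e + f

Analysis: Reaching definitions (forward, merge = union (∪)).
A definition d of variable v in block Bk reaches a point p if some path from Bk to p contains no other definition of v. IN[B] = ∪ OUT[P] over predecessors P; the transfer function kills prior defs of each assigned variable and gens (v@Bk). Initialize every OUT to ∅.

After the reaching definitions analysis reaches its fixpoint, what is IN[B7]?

Answer: {a@B6, b@B1, c@B2, d@B6, e@B5, f@B1}

Working:
Converged values:
  B0:  IN={}  OUT={a@B0, f@B0}
  B1:  IN={a@B0, a@B5, b@B1, c@B2, d@B5, e@B5, f@B0, f@B1}  OUT={a@B0, a@B5, b@B1, c@B2, d@B5, e@B5, f@B1}
  B2:  IN={a@B0, a@B5, b@B1, c@B2, d@B5, e@B5, f@B1}  OUT={a@B0, a@B5, b@B1, c@B2, d@B5, e@B5, f@B1}
  B3:  IN={a@B0, a@B5, b@B1, c@B2, d@B5, e@B5, f@B1}  OUT={a@B0, a@B5, b@B1, c@B2, d@B5, e@B3, f@B1}
  B4:  IN={a@B0, a@B5, b@B1, c@B2, d@B5, e@B3, e@B5, f@B1}  OUT={a@B4, b@B1, c@B2, d@B4, e@B3, e@B5, f@B1}
  B5:  IN={a@B4, b@B1, c@B2, d@B4, e@B3, e@B5, f@B1}  OUT={a@B5, b@B1, c@B2, d@B5, e@B5, f@B1}
  B6:  IN={a@B5, b@B1, c@B2, d@B5, e@B5, f@B1}  OUT={a@B6, b@B1, c@B2, d@B6, e@B5, f@B1}
  B7:  IN={a@B6, b@B1, c@B2, d@B6, e@B5, f@B1}  OUT={a@B6, b@B1, c@B7, d@B6, e@B5, f@B7}
  B8:  IN={a@B6, b@B1, c@B7, d@B6, e@B5, f@B7}  OUT={a@B6, b@B8, c@B8, d@B6, e@B5, f@B7}
  B9:  IN={a@B6, b@B8, c@B8, d@B6, e@B5, f@B7}  OUT={a@B9, b@B8, c@B8, d@B6, e@B5, f@B7}

Merge at B7: IN[B7] = OUT[B6] = {a@B6, b@B1, c@B2, d@B6, e@B5, f@B1}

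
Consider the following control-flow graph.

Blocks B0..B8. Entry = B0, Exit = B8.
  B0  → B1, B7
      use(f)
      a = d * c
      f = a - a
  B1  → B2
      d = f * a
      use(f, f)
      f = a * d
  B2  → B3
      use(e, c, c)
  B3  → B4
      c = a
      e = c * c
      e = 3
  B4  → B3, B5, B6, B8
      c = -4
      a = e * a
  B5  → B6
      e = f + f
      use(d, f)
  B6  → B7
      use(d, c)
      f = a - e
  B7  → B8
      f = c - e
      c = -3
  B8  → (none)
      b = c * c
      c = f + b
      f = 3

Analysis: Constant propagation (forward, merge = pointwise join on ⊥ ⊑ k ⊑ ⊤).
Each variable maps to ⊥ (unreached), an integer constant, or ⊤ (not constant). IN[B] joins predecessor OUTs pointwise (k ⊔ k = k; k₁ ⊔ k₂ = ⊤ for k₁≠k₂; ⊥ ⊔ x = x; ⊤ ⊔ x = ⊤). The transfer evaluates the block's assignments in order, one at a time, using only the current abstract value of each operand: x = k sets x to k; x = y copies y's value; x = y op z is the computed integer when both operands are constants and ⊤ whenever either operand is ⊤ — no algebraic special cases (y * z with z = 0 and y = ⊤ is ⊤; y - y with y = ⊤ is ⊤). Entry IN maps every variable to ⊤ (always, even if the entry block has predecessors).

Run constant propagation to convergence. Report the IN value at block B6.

Answer: {a: ⊤, b: ⊤, c: -4, d: ⊤, e: ⊤, f: ⊤}

Trace:
Converged values:
  B0:  IN=(all ⊤)  OUT=(all ⊤)
  B1:  IN=(all ⊤)  OUT=(all ⊤)
  B2:  IN=(all ⊤)  OUT=(all ⊤)
  B3:  IN=(all ⊤)  OUT={e:3; rest ⊤}
  B4:  IN={e:3; rest ⊤}  OUT={c:-4, e:3; rest ⊤}
  B5:  IN={c:-4, e:3; rest ⊤}  OUT={c:-4; rest ⊤}
  B6:  IN={c:-4; rest ⊤}  OUT={c:-4; rest ⊤}
  B7:  IN=(all ⊤)  OUT={c:-3; rest ⊤}
  B8:  IN=(all ⊤)  OUT={f:3; rest ⊤}

Merge at B6: IN[B6] = OUT[B4] ⊔ OUT[B5] = {a: ⊤, b: ⊤, c: -4, d: ⊤, e: ⊤, f: ⊤}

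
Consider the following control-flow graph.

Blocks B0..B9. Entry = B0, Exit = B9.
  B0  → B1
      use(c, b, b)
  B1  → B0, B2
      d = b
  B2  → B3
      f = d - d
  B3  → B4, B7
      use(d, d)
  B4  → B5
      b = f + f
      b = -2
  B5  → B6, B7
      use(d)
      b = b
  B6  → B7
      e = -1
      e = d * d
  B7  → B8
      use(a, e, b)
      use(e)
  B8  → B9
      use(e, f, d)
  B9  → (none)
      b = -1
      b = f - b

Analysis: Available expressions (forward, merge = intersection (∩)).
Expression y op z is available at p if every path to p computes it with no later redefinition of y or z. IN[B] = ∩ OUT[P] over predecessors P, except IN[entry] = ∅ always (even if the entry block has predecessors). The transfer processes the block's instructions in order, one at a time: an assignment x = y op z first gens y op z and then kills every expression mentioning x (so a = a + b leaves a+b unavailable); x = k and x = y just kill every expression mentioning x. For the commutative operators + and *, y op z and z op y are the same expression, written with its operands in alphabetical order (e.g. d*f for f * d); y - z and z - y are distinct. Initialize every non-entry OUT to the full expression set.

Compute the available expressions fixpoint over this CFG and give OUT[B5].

Answer: {d-d, f+f}

Derivation:
Fixpoint table:
  B0:  IN={}  OUT={}
  B1:  IN={}  OUT={}
  B2:  IN={}  OUT={d-d}
  B3:  IN={d-d}  OUT={d-d}
  B4:  IN={d-d}  OUT={d-d, f+f}
  B5:  IN={d-d, f+f}  OUT={d-d, f+f}
  B6:  IN={d-d, f+f}  OUT={d*d, d-d, f+f}
  B7:  IN={d-d}  OUT={d-d}
  B8:  IN={d-d}  OUT={d-d}
  B9:  IN={d-d}  OUT={d-d}

Merge at B5: IN[B5] = OUT[B4] = {d-d, f+f}
Applying B5's transfer function to that IN value gives OUT[B5] (row B5 above).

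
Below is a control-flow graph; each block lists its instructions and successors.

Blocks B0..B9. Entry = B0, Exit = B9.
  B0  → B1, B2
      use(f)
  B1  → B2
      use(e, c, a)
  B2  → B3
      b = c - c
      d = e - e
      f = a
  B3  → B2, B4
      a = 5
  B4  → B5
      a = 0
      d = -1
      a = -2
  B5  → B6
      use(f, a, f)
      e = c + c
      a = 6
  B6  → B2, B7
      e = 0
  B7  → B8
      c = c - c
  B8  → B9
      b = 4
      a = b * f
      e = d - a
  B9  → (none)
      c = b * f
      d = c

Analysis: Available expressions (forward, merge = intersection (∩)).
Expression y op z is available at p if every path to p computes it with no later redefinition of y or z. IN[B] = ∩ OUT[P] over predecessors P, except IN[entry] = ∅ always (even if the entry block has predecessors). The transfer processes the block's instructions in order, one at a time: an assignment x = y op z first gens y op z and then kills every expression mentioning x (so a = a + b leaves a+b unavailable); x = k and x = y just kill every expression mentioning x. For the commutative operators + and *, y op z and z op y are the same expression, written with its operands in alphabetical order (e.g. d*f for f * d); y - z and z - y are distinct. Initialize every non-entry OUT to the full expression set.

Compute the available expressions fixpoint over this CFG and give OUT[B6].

Per-block solution:
  B0:  IN={}  OUT={}
  B1:  IN={}  OUT={}
  B2:  IN={}  OUT={c-c, e-e}
  B3:  IN={c-c, e-e}  OUT={c-c, e-e}
  B4:  IN={c-c, e-e}  OUT={c-c, e-e}
  B5:  IN={c-c, e-e}  OUT={c+c, c-c}
  B6:  IN={c+c, c-c}  OUT={c+c, c-c}
  B7:  IN={c+c, c-c}  OUT={}
  B8:  IN={}  OUT={b*f, d-a}
  B9:  IN={b*f, d-a}  OUT={b*f}

Merge at B6: IN[B6] = OUT[B5] = {c+c, c-c}
Applying B6's transfer function to that IN value gives OUT[B6] (row B6 above).

Answer: {c+c, c-c}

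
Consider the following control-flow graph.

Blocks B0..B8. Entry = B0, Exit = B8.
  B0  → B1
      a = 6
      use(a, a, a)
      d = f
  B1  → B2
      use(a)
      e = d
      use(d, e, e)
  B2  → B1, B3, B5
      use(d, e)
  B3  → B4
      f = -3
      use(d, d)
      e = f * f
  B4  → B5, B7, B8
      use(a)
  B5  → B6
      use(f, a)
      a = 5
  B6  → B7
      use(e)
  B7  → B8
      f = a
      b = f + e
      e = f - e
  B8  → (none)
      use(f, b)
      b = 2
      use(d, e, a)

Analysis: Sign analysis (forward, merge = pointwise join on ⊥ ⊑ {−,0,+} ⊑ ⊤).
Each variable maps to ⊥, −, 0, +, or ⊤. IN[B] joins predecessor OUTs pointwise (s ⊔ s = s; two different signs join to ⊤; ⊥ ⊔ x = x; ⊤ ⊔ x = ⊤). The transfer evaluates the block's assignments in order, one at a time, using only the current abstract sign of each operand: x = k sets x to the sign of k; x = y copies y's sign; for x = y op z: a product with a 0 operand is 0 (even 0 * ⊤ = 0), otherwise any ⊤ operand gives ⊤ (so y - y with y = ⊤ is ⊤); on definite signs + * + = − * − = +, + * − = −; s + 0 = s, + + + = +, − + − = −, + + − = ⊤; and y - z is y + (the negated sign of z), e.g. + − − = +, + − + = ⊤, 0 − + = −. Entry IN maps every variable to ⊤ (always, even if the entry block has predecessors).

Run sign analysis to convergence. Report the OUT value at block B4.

Fixpoint table:
  B0: | IN=(all ⊤) | OUT={a:+; rest ⊤}
  B1: | IN={a:+; rest ⊤} | OUT={a:+; rest ⊤}
  B2: | IN={a:+; rest ⊤} | OUT={a:+; rest ⊤}
  B3: | IN={a:+; rest ⊤} | OUT={a:+, e:+, f:-; rest ⊤}
  B4: | IN={a:+, e:+, f:-; rest ⊤} | OUT={a:+, e:+, f:-; rest ⊤}
  B5: | IN={a:+; rest ⊤} | OUT={a:+; rest ⊤}
  B6: | IN={a:+; rest ⊤} | OUT={a:+; rest ⊤}
  B7: | IN={a:+; rest ⊤} | OUT={a:+, f:+; rest ⊤}
  B8: | IN={a:+; rest ⊤} | OUT={a:+, b:+; rest ⊤}

Merge at B4: IN[B4] = OUT[B3] = {a: +, b: ⊤, c: ⊤, d: ⊤, e: +, f: -}
Applying B4's transfer function to that IN value gives OUT[B4] (row B4 above).

Answer: {a: +, b: ⊤, c: ⊤, d: ⊤, e: +, f: -}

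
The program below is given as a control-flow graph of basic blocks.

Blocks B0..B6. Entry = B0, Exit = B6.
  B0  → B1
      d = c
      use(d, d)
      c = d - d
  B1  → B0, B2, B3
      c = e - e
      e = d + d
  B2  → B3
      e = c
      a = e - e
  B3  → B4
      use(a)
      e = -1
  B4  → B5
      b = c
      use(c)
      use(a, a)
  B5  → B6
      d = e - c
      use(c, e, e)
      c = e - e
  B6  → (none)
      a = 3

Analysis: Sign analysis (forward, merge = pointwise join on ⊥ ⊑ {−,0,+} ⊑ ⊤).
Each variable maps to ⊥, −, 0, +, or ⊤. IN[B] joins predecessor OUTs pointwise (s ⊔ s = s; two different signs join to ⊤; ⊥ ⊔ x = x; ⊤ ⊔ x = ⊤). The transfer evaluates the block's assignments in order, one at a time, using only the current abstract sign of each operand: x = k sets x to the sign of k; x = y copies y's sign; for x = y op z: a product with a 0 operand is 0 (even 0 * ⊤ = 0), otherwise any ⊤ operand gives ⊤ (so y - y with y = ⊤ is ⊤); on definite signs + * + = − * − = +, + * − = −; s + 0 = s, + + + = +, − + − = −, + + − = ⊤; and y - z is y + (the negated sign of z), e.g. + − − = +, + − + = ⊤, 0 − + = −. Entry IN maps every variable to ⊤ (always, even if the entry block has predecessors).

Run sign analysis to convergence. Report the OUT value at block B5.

Answer: {a: ⊤, b: ⊤, c: ⊤, d: ⊤, e: -, f: ⊤}

Derivation:
Per-block solution:
  B0:  IN=(all ⊤)  OUT=(all ⊤)
  B1:  IN=(all ⊤)  OUT=(all ⊤)
  B2:  IN=(all ⊤)  OUT=(all ⊤)
  B3:  IN=(all ⊤)  OUT={e:-; rest ⊤}
  B4:  IN={e:-; rest ⊤}  OUT={e:-; rest ⊤}
  B5:  IN={e:-; rest ⊤}  OUT={e:-; rest ⊤}
  B6:  IN={e:-; rest ⊤}  OUT={a:+, e:-; rest ⊤}

Merge at B5: IN[B5] = OUT[B4] = {a: ⊤, b: ⊤, c: ⊤, d: ⊤, e: -, f: ⊤}
Applying B5's transfer function to that IN value gives OUT[B5] (row B5 above).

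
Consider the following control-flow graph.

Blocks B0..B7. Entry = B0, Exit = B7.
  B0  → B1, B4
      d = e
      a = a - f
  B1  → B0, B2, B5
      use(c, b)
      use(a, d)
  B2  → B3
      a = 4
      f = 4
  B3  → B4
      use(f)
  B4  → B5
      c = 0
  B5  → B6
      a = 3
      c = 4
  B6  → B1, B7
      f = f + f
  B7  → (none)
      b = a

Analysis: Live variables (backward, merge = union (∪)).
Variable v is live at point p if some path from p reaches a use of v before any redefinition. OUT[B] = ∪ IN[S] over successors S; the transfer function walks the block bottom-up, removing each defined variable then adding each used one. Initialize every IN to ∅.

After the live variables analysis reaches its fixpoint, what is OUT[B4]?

Answer: {b, d, e, f}

Trace:
Fixpoint table:
  B0:   IN={a, b, c, e, f}   OUT={a, b, c, d, e, f}
  B1:   IN={a, b, c, d, e, f}   OUT={a, b, c, d, e, f}
  B2:   IN={b, d, e}   OUT={b, d, e, f}
  B3:   IN={b, d, e, f}   OUT={b, d, e, f}
  B4:   IN={b, d, e, f}   OUT={b, d, e, f}
  B5:   IN={b, d, e, f}   OUT={a, b, c, d, e, f}
  B6:   IN={a, b, c, d, e, f}   OUT={a, b, c, d, e, f}
  B7:   IN={a}   OUT={}

Merge at B4: OUT[B4] = IN[B5] = {b, d, e, f}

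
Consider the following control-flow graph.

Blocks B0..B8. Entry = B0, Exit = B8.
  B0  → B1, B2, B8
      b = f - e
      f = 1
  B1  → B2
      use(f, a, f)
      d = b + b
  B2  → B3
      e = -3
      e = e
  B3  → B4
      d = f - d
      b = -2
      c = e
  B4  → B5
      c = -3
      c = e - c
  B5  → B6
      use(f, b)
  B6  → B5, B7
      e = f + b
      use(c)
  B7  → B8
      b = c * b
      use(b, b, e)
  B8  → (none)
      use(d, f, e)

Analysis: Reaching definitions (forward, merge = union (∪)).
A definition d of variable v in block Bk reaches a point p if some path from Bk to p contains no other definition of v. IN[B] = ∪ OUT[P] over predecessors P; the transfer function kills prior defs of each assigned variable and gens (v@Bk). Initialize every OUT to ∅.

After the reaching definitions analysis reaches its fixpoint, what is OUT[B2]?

Converged values:
  B0:  IN={}  OUT={b@B0, f@B0}
  B1:  IN={b@B0, f@B0}  OUT={b@B0, d@B1, f@B0}
  B2:  IN={b@B0, d@B1, f@B0}  OUT={b@B0, d@B1, e@B2, f@B0}
  B3:  IN={b@B0, d@B1, e@B2, f@B0}  OUT={b@B3, c@B3, d@B3, e@B2, f@B0}
  B4:  IN={b@B3, c@B3, d@B3, e@B2, f@B0}  OUT={b@B3, c@B4, d@B3, e@B2, f@B0}
  B5:  IN={b@B3, c@B4, d@B3, e@B2, e@B6, f@B0}  OUT={b@B3, c@B4, d@B3, e@B2, e@B6, f@B0}
  B6:  IN={b@B3, c@B4, d@B3, e@B2, e@B6, f@B0}  OUT={b@B3, c@B4, d@B3, e@B6, f@B0}
  B7:  IN={b@B3, c@B4, d@B3, e@B6, f@B0}  OUT={b@B7, c@B4, d@B3, e@B6, f@B0}
  B8:  IN={b@B0, b@B7, c@B4, d@B3, e@B6, f@B0}  OUT={b@B0, b@B7, c@B4, d@B3, e@B6, f@B0}

Merge at B2: IN[B2] = OUT[B0] ⊔ OUT[B1] = {b@B0, d@B1, f@B0}
Applying B2's transfer function to that IN value gives OUT[B2] (row B2 above).

Answer: {b@B0, d@B1, e@B2, f@B0}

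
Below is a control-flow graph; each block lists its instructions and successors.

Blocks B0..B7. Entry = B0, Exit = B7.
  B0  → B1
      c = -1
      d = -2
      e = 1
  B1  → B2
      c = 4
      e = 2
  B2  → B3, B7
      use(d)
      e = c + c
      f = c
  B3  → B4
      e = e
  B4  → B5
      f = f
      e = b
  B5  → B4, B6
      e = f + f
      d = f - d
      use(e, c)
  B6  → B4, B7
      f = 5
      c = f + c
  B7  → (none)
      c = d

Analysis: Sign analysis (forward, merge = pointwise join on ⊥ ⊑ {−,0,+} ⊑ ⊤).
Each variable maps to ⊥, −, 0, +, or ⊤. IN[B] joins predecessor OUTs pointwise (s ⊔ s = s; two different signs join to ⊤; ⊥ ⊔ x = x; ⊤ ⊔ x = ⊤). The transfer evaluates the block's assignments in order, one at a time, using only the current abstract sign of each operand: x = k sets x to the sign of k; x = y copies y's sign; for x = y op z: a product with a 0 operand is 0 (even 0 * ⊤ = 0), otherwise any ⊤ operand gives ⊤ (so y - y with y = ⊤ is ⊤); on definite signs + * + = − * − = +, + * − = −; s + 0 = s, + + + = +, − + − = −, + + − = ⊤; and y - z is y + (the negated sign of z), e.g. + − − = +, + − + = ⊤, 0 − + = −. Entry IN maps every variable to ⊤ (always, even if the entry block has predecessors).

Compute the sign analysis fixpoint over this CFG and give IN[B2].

Fixpoint table:
  B0:  IN=(all ⊤)  OUT={c:-, d:-, e:+; rest ⊤}
  B1:  IN={c:-, d:-, e:+; rest ⊤}  OUT={c:+, d:-, e:+; rest ⊤}
  B2:  IN={c:+, d:-, e:+; rest ⊤}  OUT={c:+, d:-, e:+, f:+; rest ⊤}
  B3:  IN={c:+, d:-, e:+, f:+; rest ⊤}  OUT={c:+, d:-, e:+, f:+; rest ⊤}
  B4:  IN={c:+, e:+, f:+; rest ⊤}  OUT={c:+, f:+; rest ⊤}
  B5:  IN={c:+, f:+; rest ⊤}  OUT={c:+, e:+, f:+; rest ⊤}
  B6:  IN={c:+, e:+, f:+; rest ⊤}  OUT={c:+, e:+, f:+; rest ⊤}
  B7:  IN={c:+, e:+, f:+; rest ⊤}  OUT={e:+, f:+; rest ⊤}

Merge at B2: IN[B2] = OUT[B1] = {a: ⊤, b: ⊤, c: +, d: -, e: +, f: ⊤}

Answer: {a: ⊤, b: ⊤, c: +, d: -, e: +, f: ⊤}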